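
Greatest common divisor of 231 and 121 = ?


231 = 1 * 121 + 110
121 = 1 * 110 + 11
110 = 10 * 11 + 0
GCD = 11


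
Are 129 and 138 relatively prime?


Euclidean algorithm:
138 = 1 * 129 + 9
129 = 14 * 9 + 3
9 = 3 * 3 + 0
GCD(129, 138) = 3

No, not coprime (GCD = 3)


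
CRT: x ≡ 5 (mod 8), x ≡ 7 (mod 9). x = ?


M = 8*9 = 72
M1 = M/8 = 9, M2 = M/9 = 8
M1^(-1) mod 8 = 1, M2^(-1) mod 9 = 8
x = 5*9*1 + 7*8*8 = 493
493 mod 72 = 61
Check: 61 mod 8 = 5 ✓, 61 mod 9 = 7 ✓

x ≡ 61 (mod 72)


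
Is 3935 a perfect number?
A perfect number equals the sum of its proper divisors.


Proper divisors of 3935: 1, 5, 787
Sum = 1 + 5 + 787 = 793

No, 3935 is not perfect (793 ≠ 3935)


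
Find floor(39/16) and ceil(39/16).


39/16 = 2.4375
floor = 2
ceil = 3

floor = 2, ceil = 3


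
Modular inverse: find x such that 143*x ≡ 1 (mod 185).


Use the extended Euclidean algorithm on (185, 143); each row r = 185*s + 143*t:
r=185, s=1, t=0
r=143, s=0, t=1
q=1: r=42, s=1, t=-1   [185*(1) + 143*(-1) = 42]
q=3: r=17, s=-3, t=4   [185*(-3) + 143*(4) = 17]
q=2: r=8, s=7, t=-9   [185*(7) + 143*(-9) = 8]
q=2: r=1, s=-17, t=22   [185*(-17) + 143*(22) = 1]
q=8: r=0, s=143, t=-185   [185*(143) + 143*(-185) = 0]
GCD = 1 with t = 22, so 143*(22) ≡ 1 (mod 185)
Inverse = 22 mod 185 = 22
Check: 143 * 22 = 3146 ≡ 1 (mod 185)

143^(-1) ≡ 22 (mod 185)


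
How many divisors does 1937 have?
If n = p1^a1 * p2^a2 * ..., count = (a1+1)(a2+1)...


1937 = 13^1 × 149^1
d(1937) = (1+1) × (1+1) = 4

4 divisors


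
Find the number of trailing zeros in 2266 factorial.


floor(2266/5) = 453
floor(2266/25) = 90
floor(2266/125) = 18
floor(2266/625) = 3
Total = 564

564 trailing zeros


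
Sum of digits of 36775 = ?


3 + 6 + 7 + 7 + 5 = 28


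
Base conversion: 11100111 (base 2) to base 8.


11100111 (base 2) = 231 (decimal)
231 (decimal) = 347 (base 8)


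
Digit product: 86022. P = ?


8 × 6 × 0 × 2 × 2 = 0


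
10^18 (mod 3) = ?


10^1 mod 3 = 1
10^2 mod 3 = 1
10^3 mod 3 = 1
10^4 mod 3 = 1
10^5 mod 3 = 1
10^6 mod 3 = 1
10^7 mod 3 = 1
10^8 mod 3 = 1
10^9 mod 3 = 1
10^10 mod 3 = 1
10^11 mod 3 = 1
10^12 mod 3 = 1
10^13 mod 3 = 1
10^14 mod 3 = 1
10^15 mod 3 = 1
10^16 mod 3 = 1
10^17 mod 3 = 1
10^18 mod 3 = 1


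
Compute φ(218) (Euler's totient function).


218 = 2 × 109
Prime factors: 2, 109
φ(218) = 218 × (1-1/2) × (1-1/109)
= 218 × 1/2 × 108/109 = 108

φ(218) = 108


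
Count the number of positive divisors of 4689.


4689 = 3^2 × 521^1
d(4689) = (2+1) × (1+1) = 6

6 divisors


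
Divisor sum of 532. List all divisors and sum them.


Divisors of 532: 1, 2, 4, 7, 14, 19, 28, 38, 76, 133, 266, 532
Sum = 1 + 2 + 4 + 7 + 14 + 19 + 28 + 38 + 76 + 133 + 266 + 532 = 1120

σ(532) = 1120


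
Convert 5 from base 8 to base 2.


5 (base 8) = 5 (decimal)
5 (decimal) = 101 (base 2)


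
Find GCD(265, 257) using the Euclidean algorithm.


265 = 1 * 257 + 8
257 = 32 * 8 + 1
8 = 8 * 1 + 0
GCD = 1


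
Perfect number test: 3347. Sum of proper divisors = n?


Proper divisors of 3347: 1
Sum = 1 = 1

No, 3347 is not perfect (1 ≠ 3347)


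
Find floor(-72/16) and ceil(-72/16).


-72/16 = -4.5000
floor = -5
ceil = -4

floor = -5, ceil = -4


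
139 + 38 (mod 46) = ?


139 + 38 = 177
177 mod 46 = 39


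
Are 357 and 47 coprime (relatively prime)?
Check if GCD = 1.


Euclidean algorithm:
357 = 7 * 47 + 28
47 = 1 * 28 + 19
28 = 1 * 19 + 9
19 = 2 * 9 + 1
9 = 9 * 1 + 0
GCD(357, 47) = 1

Yes, coprime (GCD = 1)


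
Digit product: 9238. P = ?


9 × 2 × 3 × 8 = 432


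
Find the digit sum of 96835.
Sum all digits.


9 + 6 + 8 + 3 + 5 = 31


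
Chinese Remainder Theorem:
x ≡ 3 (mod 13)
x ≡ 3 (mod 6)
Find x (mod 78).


M = 13*6 = 78
M1 = M/13 = 6, M2 = M/6 = 13
M1^(-1) mod 13 = 11, M2^(-1) mod 6 = 1
x = 3*6*11 + 3*13*1 = 237
237 mod 78 = 3
Check: 3 mod 13 = 3 ✓, 3 mod 6 = 3 ✓

x ≡ 3 (mod 78)


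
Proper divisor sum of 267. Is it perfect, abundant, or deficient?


Proper divisors: 1, 3, 89
Sum = 1 + 3 + 89 = 93
93 < 267 → deficient

s(267) = 93 (deficient)


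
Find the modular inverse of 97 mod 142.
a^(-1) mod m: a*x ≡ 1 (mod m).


Use the extended Euclidean algorithm on (142, 97); each row r = 142*s + 97*t:
r=142, s=1, t=0
r=97, s=0, t=1
q=1: r=45, s=1, t=-1   [142*(1) + 97*(-1) = 45]
q=2: r=7, s=-2, t=3   [142*(-2) + 97*(3) = 7]
q=6: r=3, s=13, t=-19   [142*(13) + 97*(-19) = 3]
q=2: r=1, s=-28, t=41   [142*(-28) + 97*(41) = 1]
q=3: r=0, s=97, t=-142   [142*(97) + 97*(-142) = 0]
GCD = 1 with t = 41, so 97*(41) ≡ 1 (mod 142)
Inverse = 41 mod 142 = 41
Check: 97 * 41 = 3977 ≡ 1 (mod 142)

97^(-1) ≡ 41 (mod 142)


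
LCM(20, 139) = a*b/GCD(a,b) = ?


GCD(20, 139) = 1
LCM = 20*139/1 = 2780/1 = 2780

LCM = 2780


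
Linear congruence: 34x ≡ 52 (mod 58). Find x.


GCD(34, 58) = 2 divides 52
Divide: 17x ≡ 26 (mod 29)
x ≡ 22 (mod 29)


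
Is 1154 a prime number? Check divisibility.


1154 / 2 = 577 (exact division)
1154 is NOT prime.

No, 1154 is not prime


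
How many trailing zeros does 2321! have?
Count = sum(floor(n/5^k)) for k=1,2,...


floor(2321/5) = 464
floor(2321/25) = 92
floor(2321/125) = 18
floor(2321/625) = 3
Total = 577

577 trailing zeros


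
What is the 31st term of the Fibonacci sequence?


Sequence: 1, 1, 2, 3, 5, 8, 13, 21, 34, 55, 89, 144, 233, 377, 610, 987, 1597, 2584, 4181, 6765, 10946, 17711, 28657, 46368, 75025, 121393, 196418, 317811, 514229, 832040, 1346269
F(31) = 1346269


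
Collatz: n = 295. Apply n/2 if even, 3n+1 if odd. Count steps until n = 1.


295 → 886 → 443 → 1330 → 665 → 1996 → 998 → 499 → 1498 → 749 → 2248 → 1124 → 562 → 281 → 844 → 422 → 211 → 634 → 317 → 952 → 476 → 238 → 119 → 358 → 179 → 538 → 269 → 808 → 404 → 202 → 101 → 304 → 152 → 76 → 38 → 19 → 58 → 29 → 88 → 44 → 22 → 11 → 34 → 17 → 52 → 26 → 13 → 40 → 20 → 10 → 5 → 16 → 8 → 4 → 2 → 1
Total steps = 55

55 steps


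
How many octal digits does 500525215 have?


500525215 in base 8 = 3565264237
Number of digits = 10

10 digits (base 8)


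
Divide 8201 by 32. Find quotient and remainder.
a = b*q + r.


8201 = 32 * 256 + 9
Check: 8192 + 9 = 8201

q = 256, r = 9


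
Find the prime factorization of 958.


958 / 2 = 479
479 / 479 = 1
958 = 2 × 479


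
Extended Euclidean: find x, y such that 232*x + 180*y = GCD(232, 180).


Tabular extended Euclidean (each row: r = 232*s + 180*t):
r=232, s=1, t=0
r=180, s=0, t=1
q=1: r=52, s=1, t=-1   [232*(1) + 180*(-1) = 52]
q=3: r=24, s=-3, t=4   [232*(-3) + 180*(4) = 24]
q=2: r=4, s=7, t=-9   [232*(7) + 180*(-9) = 4]
q=6: r=0, s=-45, t=58   [232*(-45) + 180*(58) = 0]
GCD = 4; from the row with r=4: x=7, y=-9
Check: 232*(7) + 180*(-9) = 1624 - 1620 = 4

GCD = 4, x = 7, y = -9


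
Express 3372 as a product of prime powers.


3372 / 2 = 1686
1686 / 2 = 843
843 / 3 = 281
281 / 281 = 1
3372 = 2^2 × 3 × 281


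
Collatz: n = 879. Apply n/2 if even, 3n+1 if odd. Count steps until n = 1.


879 → 2638 → 1319 → 3958 → 1979 → 5938 → 2969 → 8908 → 4454 → 2227 → 6682 → 3341 → 10024 → 5012 → 2506 → 1253 → 3760 → 1880 → 940 → 470 → 235 → 706 → 353 → 1060 → 530 → 265 → 796 → 398 → 199 → 598 → 299 → 898 → 449 → 1348 → 674 → 337 → 1012 → 506 → 253 → 760 → 380 → 190 → 95 → 286 → 143 → 430 → 215 → 646 → 323 → 970 → 485 → 1456 → 728 → 364 → 182 → 91 → 274 → 137 → 412 → 206 → 103 → 310 → 155 → 466 → 233 → 700 → 350 → 175 → 526 → 263 → 790 → 395 → 1186 → 593 → 1780 → 890 → 445 → 1336 → 668 → 334 → 167 → 502 → 251 → 754 → 377 → 1132 → 566 → 283 → 850 → 425 → 1276 → 638 → 319 → 958 → 479 → 1438 → 719 → 2158 → 1079 → 3238 → 1619 → 4858 → 2429 → 7288 → 3644 → 1822 → 911 → 2734 → 1367 → 4102 → 2051 → 6154 → 3077 → 9232 → 4616 → 2308 → 1154 → 577 → 1732 → 866 → 433 → 1300 → 650 → 325 → 976 → 488 → 244 → 122 → 61 → 184 → 92 → 46 → 23 → 70 → 35 → 106 → 53 → 160 → 80 → 40 → 20 → 10 → 5 → 16 → 8 → 4 → 2 → 1
Total steps = 147

147 steps


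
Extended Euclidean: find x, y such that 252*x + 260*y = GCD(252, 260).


Tabular extended Euclidean (each row: r = 252*s + 260*t):
r=252, s=1, t=0
r=260, s=0, t=1
q=0: r=252, s=1, t=0   [252*(1) + 260*(0) = 252]
q=1: r=8, s=-1, t=1   [252*(-1) + 260*(1) = 8]
q=31: r=4, s=32, t=-31   [252*(32) + 260*(-31) = 4]
q=2: r=0, s=-65, t=63   [252*(-65) + 260*(63) = 0]
GCD = 4; from the row with r=4: x=32, y=-31
Check: 252*(32) + 260*(-31) = 8064 - 8060 = 4

GCD = 4, x = 32, y = -31


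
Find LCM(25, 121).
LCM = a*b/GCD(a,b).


GCD(25, 121) = 1
LCM = 25*121/1 = 3025/1 = 3025

LCM = 3025


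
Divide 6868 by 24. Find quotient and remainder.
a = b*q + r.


6868 = 24 * 286 + 4
Check: 6864 + 4 = 6868

q = 286, r = 4


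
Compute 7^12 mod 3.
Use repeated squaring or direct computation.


7^1 mod 3 = 1
7^2 mod 3 = 1
7^3 mod 3 = 1
7^4 mod 3 = 1
7^5 mod 3 = 1
7^6 mod 3 = 1
7^7 mod 3 = 1
7^8 mod 3 = 1
7^9 mod 3 = 1
7^10 mod 3 = 1
7^11 mod 3 = 1
7^12 mod 3 = 1


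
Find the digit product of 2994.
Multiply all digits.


2 × 9 × 9 × 4 = 648


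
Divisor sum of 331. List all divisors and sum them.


Divisors of 331: 1, 331
Sum = 1 + 331 = 332

σ(331) = 332


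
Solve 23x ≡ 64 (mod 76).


GCD(23, 76) = 1, unique solution
a^(-1) mod 76 = 43
x = 43 * 64 mod 76 = 16

x ≡ 16 (mod 76)


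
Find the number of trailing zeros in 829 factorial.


floor(829/5) = 165
floor(829/25) = 33
floor(829/125) = 6
floor(829/625) = 1
Total = 205

205 trailing zeros


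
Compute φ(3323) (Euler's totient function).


3323 = 3323
Prime factors: 3323
φ(3323) = 3323 × (1-1/3323)
= 3323 × 3322/3323 = 3322

φ(3323) = 3322


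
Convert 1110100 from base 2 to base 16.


1110100 (base 2) = 116 (decimal)
116 (decimal) = 74 (base 16)


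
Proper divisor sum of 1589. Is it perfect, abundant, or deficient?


Proper divisors: 1, 7, 227
Sum = 1 + 7 + 227 = 235
235 < 1589 → deficient

s(1589) = 235 (deficient)


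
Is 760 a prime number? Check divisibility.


760 / 2 = 380 (exact division)
760 is NOT prime.

No, 760 is not prime


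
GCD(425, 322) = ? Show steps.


425 = 1 * 322 + 103
322 = 3 * 103 + 13
103 = 7 * 13 + 12
13 = 1 * 12 + 1
12 = 12 * 1 + 0
GCD = 1


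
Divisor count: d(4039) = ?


4039 = 7^1 × 577^1
d(4039) = (1+1) × (1+1) = 4

4 divisors


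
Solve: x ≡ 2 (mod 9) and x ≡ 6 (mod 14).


M = 9*14 = 126
M1 = M/9 = 14, M2 = M/14 = 9
M1^(-1) mod 9 = 2, M2^(-1) mod 14 = 11
x = 2*14*2 + 6*9*11 = 650
650 mod 126 = 20
Check: 20 mod 9 = 2 ✓, 20 mod 14 = 6 ✓

x ≡ 20 (mod 126)


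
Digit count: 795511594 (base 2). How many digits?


795511594 in base 2 = 101111011010101000101100101010
Number of digits = 30

30 digits (base 2)


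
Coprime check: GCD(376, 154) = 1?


Euclidean algorithm:
376 = 2 * 154 + 68
154 = 2 * 68 + 18
68 = 3 * 18 + 14
18 = 1 * 14 + 4
14 = 3 * 4 + 2
4 = 2 * 2 + 0
GCD(376, 154) = 2

No, not coprime (GCD = 2)


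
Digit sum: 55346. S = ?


5 + 5 + 3 + 4 + 6 = 23


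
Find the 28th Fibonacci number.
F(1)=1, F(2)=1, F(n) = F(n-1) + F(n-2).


Sequence: 1, 1, 2, 3, 5, 8, 13, 21, 34, 55, 89, 144, 233, 377, 610, 987, 1597, 2584, 4181, 6765, 10946, 17711, 28657, 46368, 75025, 121393, 196418, 317811
F(28) = 317811


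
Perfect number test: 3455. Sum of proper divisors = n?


Proper divisors of 3455: 1, 5, 691
Sum = 1 + 5 + 691 = 697

No, 3455 is not perfect (697 ≠ 3455)


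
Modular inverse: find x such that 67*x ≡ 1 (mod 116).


Use the extended Euclidean algorithm on (116, 67); each row r = 116*s + 67*t:
r=116, s=1, t=0
r=67, s=0, t=1
q=1: r=49, s=1, t=-1   [116*(1) + 67*(-1) = 49]
q=1: r=18, s=-1, t=2   [116*(-1) + 67*(2) = 18]
q=2: r=13, s=3, t=-5   [116*(3) + 67*(-5) = 13]
q=1: r=5, s=-4, t=7   [116*(-4) + 67*(7) = 5]
q=2: r=3, s=11, t=-19   [116*(11) + 67*(-19) = 3]
q=1: r=2, s=-15, t=26   [116*(-15) + 67*(26) = 2]
q=1: r=1, s=26, t=-45   [116*(26) + 67*(-45) = 1]
q=2: r=0, s=-67, t=116   [116*(-67) + 67*(116) = 0]
GCD = 1 with t = -45, so 67*(-45) ≡ 1 (mod 116)
Inverse = -45 mod 116 = 71
Check: 67 * 71 = 4757 ≡ 1 (mod 116)

67^(-1) ≡ 71 (mod 116)


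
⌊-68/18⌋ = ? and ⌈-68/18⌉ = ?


-68/18 = -3.7778
floor = -4
ceil = -3

floor = -4, ceil = -3


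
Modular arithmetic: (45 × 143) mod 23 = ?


45 × 143 = 6435
6435 mod 23 = 18


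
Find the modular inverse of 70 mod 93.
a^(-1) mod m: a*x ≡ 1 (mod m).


Use the extended Euclidean algorithm on (93, 70); each row r = 93*s + 70*t:
r=93, s=1, t=0
r=70, s=0, t=1
q=1: r=23, s=1, t=-1   [93*(1) + 70*(-1) = 23]
q=3: r=1, s=-3, t=4   [93*(-3) + 70*(4) = 1]
q=23: r=0, s=70, t=-93   [93*(70) + 70*(-93) = 0]
GCD = 1 with t = 4, so 70*(4) ≡ 1 (mod 93)
Inverse = 4 mod 93 = 4
Check: 70 * 4 = 280 ≡ 1 (mod 93)

70^(-1) ≡ 4 (mod 93)


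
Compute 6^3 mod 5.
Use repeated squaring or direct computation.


6^1 mod 5 = 1
6^2 mod 5 = 1
6^3 mod 5 = 1


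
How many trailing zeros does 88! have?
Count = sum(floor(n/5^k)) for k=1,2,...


floor(88/5) = 17
floor(88/25) = 3
Total = 20

20 trailing zeros


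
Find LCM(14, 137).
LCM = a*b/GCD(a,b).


GCD(14, 137) = 1
LCM = 14*137/1 = 1918/1 = 1918

LCM = 1918


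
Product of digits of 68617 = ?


6 × 8 × 6 × 1 × 7 = 2016


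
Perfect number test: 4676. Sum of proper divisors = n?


Proper divisors of 4676: 1, 2, 4, 7, 14, 28, 167, 334, 668, 1169, 2338
Sum = 1 + 2 + 4 + 7 + 14 + 28 + 167 + 334 + 668 + 1169 + 2338 = 4732

No, 4676 is not perfect (4732 ≠ 4676)


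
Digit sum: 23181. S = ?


2 + 3 + 1 + 8 + 1 = 15


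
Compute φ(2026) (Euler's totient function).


2026 = 2 × 1013
Prime factors: 2, 1013
φ(2026) = 2026 × (1-1/2) × (1-1/1013)
= 2026 × 1/2 × 1012/1013 = 1012

φ(2026) = 1012


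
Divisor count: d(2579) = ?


2579 = 2579^1
d(2579) = (1+1) = 2

2 divisors


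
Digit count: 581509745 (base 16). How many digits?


581509745 in base 16 = 22A92271
Number of digits = 8

8 digits (base 16)


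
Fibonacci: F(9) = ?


Sequence: 1, 1, 2, 3, 5, 8, 13, 21, 34
F(9) = 34


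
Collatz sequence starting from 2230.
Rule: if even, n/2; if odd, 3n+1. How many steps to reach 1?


2230 → 1115 → 3346 → 1673 → 5020 → 2510 → 1255 → 3766 → 1883 → 5650 → 2825 → 8476 → 4238 → 2119 → 6358 → 3179 → 9538 → 4769 → 14308 → 7154 → 3577 → 10732 → 5366 → 2683 → 8050 → 4025 → 12076 → 6038 → 3019 → 9058 → 4529 → 13588 → 6794 → 3397 → 10192 → 5096 → 2548 → 1274 → 637 → 1912 → 956 → 478 → 239 → 718 → 359 → 1078 → 539 → 1618 → 809 → 2428 → 1214 → 607 → 1822 → 911 → 2734 → 1367 → 4102 → 2051 → 6154 → 3077 → 9232 → 4616 → 2308 → 1154 → 577 → 1732 → 866 → 433 → 1300 → 650 → 325 → 976 → 488 → 244 → 122 → 61 → 184 → 92 → 46 → 23 → 70 → 35 → 106 → 53 → 160 → 80 → 40 → 20 → 10 → 5 → 16 → 8 → 4 → 2 → 1
Total steps = 94

94 steps


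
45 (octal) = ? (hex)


45 (base 8) = 37 (decimal)
37 (decimal) = 25 (base 16)


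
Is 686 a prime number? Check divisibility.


686 / 2 = 343 (exact division)
686 is NOT prime.

No, 686 is not prime


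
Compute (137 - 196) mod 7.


137 - 196 = -59
-59 mod 7 = 4


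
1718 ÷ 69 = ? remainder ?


1718 = 69 * 24 + 62
Check: 1656 + 62 = 1718

q = 24, r = 62


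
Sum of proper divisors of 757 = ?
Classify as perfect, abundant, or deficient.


Proper divisors: 1
Sum = 1 = 1
1 < 757 → deficient

s(757) = 1 (deficient)


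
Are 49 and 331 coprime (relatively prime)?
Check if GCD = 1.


Euclidean algorithm:
331 = 6 * 49 + 37
49 = 1 * 37 + 12
37 = 3 * 12 + 1
12 = 12 * 1 + 0
GCD(49, 331) = 1

Yes, coprime (GCD = 1)


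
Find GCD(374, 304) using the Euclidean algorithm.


374 = 1 * 304 + 70
304 = 4 * 70 + 24
70 = 2 * 24 + 22
24 = 1 * 22 + 2
22 = 11 * 2 + 0
GCD = 2


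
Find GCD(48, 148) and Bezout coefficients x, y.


Tabular extended Euclidean (each row: r = 48*s + 148*t):
r=48, s=1, t=0
r=148, s=0, t=1
q=0: r=48, s=1, t=0   [48*(1) + 148*(0) = 48]
q=3: r=4, s=-3, t=1   [48*(-3) + 148*(1) = 4]
q=12: r=0, s=37, t=-12   [48*(37) + 148*(-12) = 0]
GCD = 4; from the row with r=4: x=-3, y=1
Check: 48*(-3) + 148*(1) = -144 + 148 = 4

GCD = 4, x = -3, y = 1


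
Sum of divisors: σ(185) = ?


Divisors of 185: 1, 5, 37, 185
Sum = 1 + 5 + 37 + 185 = 228

σ(185) = 228


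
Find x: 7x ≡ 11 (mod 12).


GCD(7, 12) = 1, unique solution
a^(-1) mod 12 = 7
x = 7 * 11 mod 12 = 5

x ≡ 5 (mod 12)


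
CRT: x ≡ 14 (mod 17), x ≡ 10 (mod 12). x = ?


M = 17*12 = 204
M1 = M/17 = 12, M2 = M/12 = 17
M1^(-1) mod 17 = 10, M2^(-1) mod 12 = 5
x = 14*12*10 + 10*17*5 = 2530
2530 mod 204 = 82
Check: 82 mod 17 = 14 ✓, 82 mod 12 = 10 ✓

x ≡ 82 (mod 204)


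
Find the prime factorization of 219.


219 / 3 = 73
73 / 73 = 1
219 = 3 × 73


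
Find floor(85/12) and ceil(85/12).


85/12 = 7.0833
floor = 7
ceil = 8

floor = 7, ceil = 8


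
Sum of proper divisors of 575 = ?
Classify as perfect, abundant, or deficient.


Proper divisors: 1, 5, 23, 25, 115
Sum = 1 + 5 + 23 + 25 + 115 = 169
169 < 575 → deficient

s(575) = 169 (deficient)


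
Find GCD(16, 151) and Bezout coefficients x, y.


Tabular extended Euclidean (each row: r = 16*s + 151*t):
r=16, s=1, t=0
r=151, s=0, t=1
q=0: r=16, s=1, t=0   [16*(1) + 151*(0) = 16]
q=9: r=7, s=-9, t=1   [16*(-9) + 151*(1) = 7]
q=2: r=2, s=19, t=-2   [16*(19) + 151*(-2) = 2]
q=3: r=1, s=-66, t=7   [16*(-66) + 151*(7) = 1]
q=2: r=0, s=151, t=-16   [16*(151) + 151*(-16) = 0]
GCD = 1; from the row with r=1: x=-66, y=7
Check: 16*(-66) + 151*(7) = -1056 + 1057 = 1

GCD = 1, x = -66, y = 7


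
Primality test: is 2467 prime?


Check divisors up to sqrt(2467) = 49.6689
No divisors found.
2467 is prime.

Yes, 2467 is prime


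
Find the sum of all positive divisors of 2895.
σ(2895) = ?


Divisors of 2895: 1, 3, 5, 15, 193, 579, 965, 2895
Sum = 1 + 3 + 5 + 15 + 193 + 579 + 965 + 2895 = 4656

σ(2895) = 4656


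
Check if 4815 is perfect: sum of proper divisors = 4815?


Proper divisors of 4815: 1, 3, 5, 9, 15, 45, 107, 321, 535, 963, 1605
Sum = 1 + 3 + 5 + 9 + 15 + 45 + 107 + 321 + 535 + 963 + 1605 = 3609

No, 4815 is not perfect (3609 ≠ 4815)


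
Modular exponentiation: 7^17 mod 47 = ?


7^1 mod 47 = 7
7^2 mod 47 = 2
7^3 mod 47 = 14
7^4 mod 47 = 4
7^5 mod 47 = 28
7^6 mod 47 = 8
7^7 mod 47 = 9
7^8 mod 47 = 16
7^9 mod 47 = 18
7^10 mod 47 = 32
7^11 mod 47 = 36
7^12 mod 47 = 17
7^13 mod 47 = 25
7^14 mod 47 = 34
7^15 mod 47 = 3
7^16 mod 47 = 21
7^17 mod 47 = 6


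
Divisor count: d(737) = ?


737 = 11^1 × 67^1
d(737) = (1+1) × (1+1) = 4

4 divisors


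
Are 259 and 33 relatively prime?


Euclidean algorithm:
259 = 7 * 33 + 28
33 = 1 * 28 + 5
28 = 5 * 5 + 3
5 = 1 * 3 + 2
3 = 1 * 2 + 1
2 = 2 * 1 + 0
GCD(259, 33) = 1

Yes, coprime (GCD = 1)


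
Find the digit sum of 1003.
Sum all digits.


1 + 0 + 0 + 3 = 4


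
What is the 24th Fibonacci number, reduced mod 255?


F(k) mod 255 for k=1..24:
1, 1, 2, 3, 5, 8, 13, 21, 34, 55, 89, 144, 233, 122, 100, 222, 67, 34, 101, 135, 236, 116, 97, 213
F(24) mod 255 = 213


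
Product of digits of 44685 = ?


4 × 4 × 6 × 8 × 5 = 3840


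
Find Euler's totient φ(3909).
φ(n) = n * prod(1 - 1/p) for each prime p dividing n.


3909 = 3 × 1303
Prime factors: 3, 1303
φ(3909) = 3909 × (1-1/3) × (1-1/1303)
= 3909 × 2/3 × 1302/1303 = 2604

φ(3909) = 2604


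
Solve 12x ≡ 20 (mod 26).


GCD(12, 26) = 2 divides 20
Divide: 6x ≡ 10 (mod 13)
x ≡ 6 (mod 13)


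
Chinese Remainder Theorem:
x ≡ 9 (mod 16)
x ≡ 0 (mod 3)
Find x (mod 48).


M = 16*3 = 48
M1 = M/16 = 3, M2 = M/3 = 16
M1^(-1) mod 16 = 11, M2^(-1) mod 3 = 1
x = 9*3*11 + 0*16*1 = 297
297 mod 48 = 9
Check: 9 mod 16 = 9 ✓, 9 mod 3 = 0 ✓

x ≡ 9 (mod 48)


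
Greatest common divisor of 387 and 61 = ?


387 = 6 * 61 + 21
61 = 2 * 21 + 19
21 = 1 * 19 + 2
19 = 9 * 2 + 1
2 = 2 * 1 + 0
GCD = 1


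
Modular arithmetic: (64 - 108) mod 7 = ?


64 - 108 = -44
-44 mod 7 = 5


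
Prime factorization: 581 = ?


581 / 7 = 83
83 / 83 = 1
581 = 7 × 83


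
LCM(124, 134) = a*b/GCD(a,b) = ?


GCD(124, 134) = 2
LCM = 124*134/2 = 16616/2 = 8308

LCM = 8308


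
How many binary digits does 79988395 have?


79988395 in base 2 = 100110001001000011010101011
Number of digits = 27

27 digits (base 2)


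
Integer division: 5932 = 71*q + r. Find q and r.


5932 = 71 * 83 + 39
Check: 5893 + 39 = 5932

q = 83, r = 39


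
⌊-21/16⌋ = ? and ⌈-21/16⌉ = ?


-21/16 = -1.3125
floor = -2
ceil = -1

floor = -2, ceil = -1


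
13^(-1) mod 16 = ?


Use the extended Euclidean algorithm on (16, 13); each row r = 16*s + 13*t:
r=16, s=1, t=0
r=13, s=0, t=1
q=1: r=3, s=1, t=-1   [16*(1) + 13*(-1) = 3]
q=4: r=1, s=-4, t=5   [16*(-4) + 13*(5) = 1]
q=3: r=0, s=13, t=-16   [16*(13) + 13*(-16) = 0]
GCD = 1 with t = 5, so 13*(5) ≡ 1 (mod 16)
Inverse = 5 mod 16 = 5
Check: 13 * 5 = 65 ≡ 1 (mod 16)

13^(-1) ≡ 5 (mod 16)


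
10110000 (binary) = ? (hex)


10110000 (base 2) = 176 (decimal)
176 (decimal) = B0 (base 16)


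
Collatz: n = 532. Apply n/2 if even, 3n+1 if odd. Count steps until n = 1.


532 → 266 → 133 → 400 → 200 → 100 → 50 → 25 → 76 → 38 → 19 → 58 → 29 → 88 → 44 → 22 → 11 → 34 → 17 → 52 → 26 → 13 → 40 → 20 → 10 → 5 → 16 → 8 → 4 → 2 → 1
Total steps = 30

30 steps


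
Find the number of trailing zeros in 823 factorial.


floor(823/5) = 164
floor(823/25) = 32
floor(823/125) = 6
floor(823/625) = 1
Total = 203

203 trailing zeros


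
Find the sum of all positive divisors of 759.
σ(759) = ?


Divisors of 759: 1, 3, 11, 23, 33, 69, 253, 759
Sum = 1 + 3 + 11 + 23 + 33 + 69 + 253 + 759 = 1152

σ(759) = 1152


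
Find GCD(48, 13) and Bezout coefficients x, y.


Tabular extended Euclidean (each row: r = 48*s + 13*t):
r=48, s=1, t=0
r=13, s=0, t=1
q=3: r=9, s=1, t=-3   [48*(1) + 13*(-3) = 9]
q=1: r=4, s=-1, t=4   [48*(-1) + 13*(4) = 4]
q=2: r=1, s=3, t=-11   [48*(3) + 13*(-11) = 1]
q=4: r=0, s=-13, t=48   [48*(-13) + 13*(48) = 0]
GCD = 1; from the row with r=1: x=3, y=-11
Check: 48*(3) + 13*(-11) = 144 - 143 = 1

GCD = 1, x = 3, y = -11


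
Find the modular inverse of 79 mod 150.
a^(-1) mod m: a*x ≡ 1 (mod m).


Use the extended Euclidean algorithm on (150, 79); each row r = 150*s + 79*t:
r=150, s=1, t=0
r=79, s=0, t=1
q=1: r=71, s=1, t=-1   [150*(1) + 79*(-1) = 71]
q=1: r=8, s=-1, t=2   [150*(-1) + 79*(2) = 8]
q=8: r=7, s=9, t=-17   [150*(9) + 79*(-17) = 7]
q=1: r=1, s=-10, t=19   [150*(-10) + 79*(19) = 1]
q=7: r=0, s=79, t=-150   [150*(79) + 79*(-150) = 0]
GCD = 1 with t = 19, so 79*(19) ≡ 1 (mod 150)
Inverse = 19 mod 150 = 19
Check: 79 * 19 = 1501 ≡ 1 (mod 150)

79^(-1) ≡ 19 (mod 150)


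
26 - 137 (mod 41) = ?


26 - 137 = -111
-111 mod 41 = 12


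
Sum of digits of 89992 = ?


8 + 9 + 9 + 9 + 2 = 37


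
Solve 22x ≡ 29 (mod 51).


GCD(22, 51) = 1, unique solution
a^(-1) mod 51 = 7
x = 7 * 29 mod 51 = 50

x ≡ 50 (mod 51)


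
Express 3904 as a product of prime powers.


3904 / 2 = 1952
1952 / 2 = 976
976 / 2 = 488
488 / 2 = 244
244 / 2 = 122
122 / 2 = 61
61 / 61 = 1
3904 = 2^6 × 61


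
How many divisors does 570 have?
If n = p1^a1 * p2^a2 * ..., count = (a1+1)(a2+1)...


570 = 2^1 × 3^1 × 5^1 × 19^1
d(570) = (1+1) × (1+1) × (1+1) × (1+1) = 16

16 divisors


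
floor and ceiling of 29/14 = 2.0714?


29/14 = 2.0714
floor = 2
ceil = 3

floor = 2, ceil = 3


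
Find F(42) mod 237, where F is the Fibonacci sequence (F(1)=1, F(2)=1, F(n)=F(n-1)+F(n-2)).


F(k) mod 237 for k=1..42:
1, 1, 2, 3, 5, 8, 13, 21, 34, 55, 89, 144, 233, 140, 136, 39, 175, 214, 152, 129, 44, 173, 217, 153, 133, 49, 182, 231, 176, 170, 109, 42, 151, 193, 107, 63, 170, 233, 166, 162, 91, 16
F(42) mod 237 = 16


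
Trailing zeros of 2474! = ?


floor(2474/5) = 494
floor(2474/25) = 98
floor(2474/125) = 19
floor(2474/625) = 3
Total = 614

614 trailing zeros


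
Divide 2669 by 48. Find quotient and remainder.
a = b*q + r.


2669 = 48 * 55 + 29
Check: 2640 + 29 = 2669

q = 55, r = 29


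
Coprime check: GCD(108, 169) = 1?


Euclidean algorithm:
169 = 1 * 108 + 61
108 = 1 * 61 + 47
61 = 1 * 47 + 14
47 = 3 * 14 + 5
14 = 2 * 5 + 4
5 = 1 * 4 + 1
4 = 4 * 1 + 0
GCD(108, 169) = 1

Yes, coprime (GCD = 1)


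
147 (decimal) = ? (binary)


147 (base 10) = 147 (decimal)
147 (decimal) = 10010011 (base 2)


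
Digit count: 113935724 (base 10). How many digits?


113935724 has 9 digits in base 10
floor(log10(113935724)) + 1 = floor(8.0567) + 1 = 9

9 digits (base 10)


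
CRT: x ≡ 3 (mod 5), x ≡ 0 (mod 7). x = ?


M = 5*7 = 35
M1 = M/5 = 7, M2 = M/7 = 5
M1^(-1) mod 5 = 3, M2^(-1) mod 7 = 3
x = 3*7*3 + 0*5*3 = 63
63 mod 35 = 28
Check: 28 mod 5 = 3 ✓, 28 mod 7 = 0 ✓

x ≡ 28 (mod 35)


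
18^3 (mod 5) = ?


18^1 mod 5 = 3
18^2 mod 5 = 4
18^3 mod 5 = 2


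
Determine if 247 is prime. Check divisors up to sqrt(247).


247 / 13 = 19 (exact division)
247 is NOT prime.

No, 247 is not prime


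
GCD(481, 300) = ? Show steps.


481 = 1 * 300 + 181
300 = 1 * 181 + 119
181 = 1 * 119 + 62
119 = 1 * 62 + 57
62 = 1 * 57 + 5
57 = 11 * 5 + 2
5 = 2 * 2 + 1
2 = 2 * 1 + 0
GCD = 1


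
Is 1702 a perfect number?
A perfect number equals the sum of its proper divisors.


Proper divisors of 1702: 1, 2, 23, 37, 46, 74, 851
Sum = 1 + 2 + 23 + 37 + 46 + 74 + 851 = 1034

No, 1702 is not perfect (1034 ≠ 1702)


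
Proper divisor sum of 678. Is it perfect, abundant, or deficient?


Proper divisors: 1, 2, 3, 6, 113, 226, 339
Sum = 1 + 2 + 3 + 6 + 113 + 226 + 339 = 690
690 > 678 → abundant

s(678) = 690 (abundant)


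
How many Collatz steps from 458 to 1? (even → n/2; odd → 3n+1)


458 → 229 → 688 → 344 → 172 → 86 → 43 → 130 → 65 → 196 → 98 → 49 → 148 → 74 → 37 → 112 → 56 → 28 → 14 → 7 → 22 → 11 → 34 → 17 → 52 → 26 → 13 → 40 → 20 → 10 → 5 → 16 → 8 → 4 → 2 → 1
Total steps = 35

35 steps


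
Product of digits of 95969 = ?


9 × 5 × 9 × 6 × 9 = 21870


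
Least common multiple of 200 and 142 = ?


GCD(200, 142) = 2
LCM = 200*142/2 = 28400/2 = 14200

LCM = 14200


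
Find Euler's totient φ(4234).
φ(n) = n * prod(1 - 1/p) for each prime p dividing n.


4234 = 2 × 29 × 73
Prime factors: 2, 29, 73
φ(4234) = 4234 × (1-1/2) × (1-1/29) × (1-1/73)
= 4234 × 1/2 × 28/29 × 72/73 = 2016

φ(4234) = 2016


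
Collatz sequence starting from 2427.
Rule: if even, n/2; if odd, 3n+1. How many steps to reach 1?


2427 → 7282 → 3641 → 10924 → 5462 → 2731 → 8194 → 4097 → 12292 → 6146 → 3073 → 9220 → 4610 → 2305 → 6916 → 3458 → 1729 → 5188 → 2594 → 1297 → 3892 → 1946 → 973 → 2920 → 1460 → 730 → 365 → 1096 → 548 → 274 → 137 → 412 → 206 → 103 → 310 → 155 → 466 → 233 → 700 → 350 → 175 → 526 → 263 → 790 → 395 → 1186 → 593 → 1780 → 890 → 445 → 1336 → 668 → 334 → 167 → 502 → 251 → 754 → 377 → 1132 → 566 → 283 → 850 → 425 → 1276 → 638 → 319 → 958 → 479 → 1438 → 719 → 2158 → 1079 → 3238 → 1619 → 4858 → 2429 → 7288 → 3644 → 1822 → 911 → 2734 → 1367 → 4102 → 2051 → 6154 → 3077 → 9232 → 4616 → 2308 → 1154 → 577 → 1732 → 866 → 433 → 1300 → 650 → 325 → 976 → 488 → 244 → 122 → 61 → 184 → 92 → 46 → 23 → 70 → 35 → 106 → 53 → 160 → 80 → 40 → 20 → 10 → 5 → 16 → 8 → 4 → 2 → 1
Total steps = 120

120 steps


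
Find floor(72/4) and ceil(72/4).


72/4 = 18.0000
floor = 18
ceil = 18

floor = 18, ceil = 18


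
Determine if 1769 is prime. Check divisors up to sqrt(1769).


1769 / 29 = 61 (exact division)
1769 is NOT prime.

No, 1769 is not prime


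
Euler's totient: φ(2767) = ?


2767 = 2767
Prime factors: 2767
φ(2767) = 2767 × (1-1/2767)
= 2767 × 2766/2767 = 2766

φ(2767) = 2766


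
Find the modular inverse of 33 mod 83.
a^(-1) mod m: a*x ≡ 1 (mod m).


Use the extended Euclidean algorithm on (83, 33); each row r = 83*s + 33*t:
r=83, s=1, t=0
r=33, s=0, t=1
q=2: r=17, s=1, t=-2   [83*(1) + 33*(-2) = 17]
q=1: r=16, s=-1, t=3   [83*(-1) + 33*(3) = 16]
q=1: r=1, s=2, t=-5   [83*(2) + 33*(-5) = 1]
q=16: r=0, s=-33, t=83   [83*(-33) + 33*(83) = 0]
GCD = 1 with t = -5, so 33*(-5) ≡ 1 (mod 83)
Inverse = -5 mod 83 = 78
Check: 33 * 78 = 2574 ≡ 1 (mod 83)

33^(-1) ≡ 78 (mod 83)


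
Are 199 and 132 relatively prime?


Euclidean algorithm:
199 = 1 * 132 + 67
132 = 1 * 67 + 65
67 = 1 * 65 + 2
65 = 32 * 2 + 1
2 = 2 * 1 + 0
GCD(199, 132) = 1

Yes, coprime (GCD = 1)


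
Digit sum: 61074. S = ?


6 + 1 + 0 + 7 + 4 = 18


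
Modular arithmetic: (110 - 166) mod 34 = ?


110 - 166 = -56
-56 mod 34 = 12


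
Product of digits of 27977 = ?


2 × 7 × 9 × 7 × 7 = 6174


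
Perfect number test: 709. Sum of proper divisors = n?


Proper divisors of 709: 1
Sum = 1 = 1

No, 709 is not perfect (1 ≠ 709)


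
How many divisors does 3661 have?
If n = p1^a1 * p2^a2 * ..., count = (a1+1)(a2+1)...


3661 = 7^1 × 523^1
d(3661) = (1+1) × (1+1) = 4

4 divisors


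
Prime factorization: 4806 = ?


4806 / 2 = 2403
2403 / 3 = 801
801 / 3 = 267
267 / 3 = 89
89 / 89 = 1
4806 = 2 × 3^3 × 89


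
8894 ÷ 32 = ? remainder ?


8894 = 32 * 277 + 30
Check: 8864 + 30 = 8894

q = 277, r = 30


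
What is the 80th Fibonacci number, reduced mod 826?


F(k) mod 826 for k=1..80:
1, 1, 2, 3, 5, 8, 13, 21, 34, 55, 89, 144, 233, 377, 610, 161, 771, 106, 51, 157, 208, 365, 573, 112, 685, 797, 656, 627, 457, 258, 715, 147, 36, 183, 219, 402, 621, 197, 818, 189, 181, 370, 551, 95, 646, 741, 561, 476, 211, 687, 72, 759, 5, 764, 769, 707, 650, 531, 355, 60, 415, 475, 64, 539, 603, 316, 93, 409, 502, 85, 587, 672, 433, 279, 712, 165, 51, 216, 267, 483
F(80) mod 826 = 483


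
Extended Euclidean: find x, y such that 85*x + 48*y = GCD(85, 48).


Tabular extended Euclidean (each row: r = 85*s + 48*t):
r=85, s=1, t=0
r=48, s=0, t=1
q=1: r=37, s=1, t=-1   [85*(1) + 48*(-1) = 37]
q=1: r=11, s=-1, t=2   [85*(-1) + 48*(2) = 11]
q=3: r=4, s=4, t=-7   [85*(4) + 48*(-7) = 4]
q=2: r=3, s=-9, t=16   [85*(-9) + 48*(16) = 3]
q=1: r=1, s=13, t=-23   [85*(13) + 48*(-23) = 1]
q=3: r=0, s=-48, t=85   [85*(-48) + 48*(85) = 0]
GCD = 1; from the row with r=1: x=13, y=-23
Check: 85*(13) + 48*(-23) = 1105 - 1104 = 1

GCD = 1, x = 13, y = -23


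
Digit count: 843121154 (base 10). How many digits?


843121154 has 9 digits in base 10
floor(log10(843121154)) + 1 = floor(8.9259) + 1 = 9

9 digits (base 10)


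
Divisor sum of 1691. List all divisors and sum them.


Divisors of 1691: 1, 19, 89, 1691
Sum = 1 + 19 + 89 + 1691 = 1800

σ(1691) = 1800


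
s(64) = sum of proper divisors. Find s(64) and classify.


Proper divisors: 1, 2, 4, 8, 16, 32
Sum = 1 + 2 + 4 + 8 + 16 + 32 = 63
63 < 64 → deficient

s(64) = 63 (deficient)


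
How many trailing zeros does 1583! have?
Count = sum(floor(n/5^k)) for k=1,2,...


floor(1583/5) = 316
floor(1583/25) = 63
floor(1583/125) = 12
floor(1583/625) = 2
Total = 393

393 trailing zeros


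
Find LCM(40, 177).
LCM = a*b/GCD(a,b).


GCD(40, 177) = 1
LCM = 40*177/1 = 7080/1 = 7080

LCM = 7080


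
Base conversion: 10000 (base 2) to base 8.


10000 (base 2) = 16 (decimal)
16 (decimal) = 20 (base 8)


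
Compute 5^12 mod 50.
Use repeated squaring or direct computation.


5^1 mod 50 = 5
5^2 mod 50 = 25
5^3 mod 50 = 25
5^4 mod 50 = 25
5^5 mod 50 = 25
5^6 mod 50 = 25
5^7 mod 50 = 25
5^8 mod 50 = 25
5^9 mod 50 = 25
5^10 mod 50 = 25
5^11 mod 50 = 25
5^12 mod 50 = 25


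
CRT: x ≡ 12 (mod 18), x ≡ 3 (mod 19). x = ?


M = 18*19 = 342
M1 = M/18 = 19, M2 = M/19 = 18
M1^(-1) mod 18 = 1, M2^(-1) mod 19 = 18
x = 12*19*1 + 3*18*18 = 1200
1200 mod 342 = 174
Check: 174 mod 18 = 12 ✓, 174 mod 19 = 3 ✓

x ≡ 174 (mod 342)


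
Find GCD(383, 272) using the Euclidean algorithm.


383 = 1 * 272 + 111
272 = 2 * 111 + 50
111 = 2 * 50 + 11
50 = 4 * 11 + 6
11 = 1 * 6 + 5
6 = 1 * 5 + 1
5 = 5 * 1 + 0
GCD = 1


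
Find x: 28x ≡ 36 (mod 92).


GCD(28, 92) = 4 divides 36
Divide: 7x ≡ 9 (mod 23)
x ≡ 21 (mod 23)


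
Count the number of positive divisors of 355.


355 = 5^1 × 71^1
d(355) = (1+1) × (1+1) = 4

4 divisors


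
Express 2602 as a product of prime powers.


2602 / 2 = 1301
1301 / 1301 = 1
2602 = 2 × 1301


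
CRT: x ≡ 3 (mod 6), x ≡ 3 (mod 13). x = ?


M = 6*13 = 78
M1 = M/6 = 13, M2 = M/13 = 6
M1^(-1) mod 6 = 1, M2^(-1) mod 13 = 11
x = 3*13*1 + 3*6*11 = 237
237 mod 78 = 3
Check: 3 mod 6 = 3 ✓, 3 mod 13 = 3 ✓

x ≡ 3 (mod 78)


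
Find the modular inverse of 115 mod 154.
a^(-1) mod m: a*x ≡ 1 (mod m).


Use the extended Euclidean algorithm on (154, 115); each row r = 154*s + 115*t:
r=154, s=1, t=0
r=115, s=0, t=1
q=1: r=39, s=1, t=-1   [154*(1) + 115*(-1) = 39]
q=2: r=37, s=-2, t=3   [154*(-2) + 115*(3) = 37]
q=1: r=2, s=3, t=-4   [154*(3) + 115*(-4) = 2]
q=18: r=1, s=-56, t=75   [154*(-56) + 115*(75) = 1]
q=2: r=0, s=115, t=-154   [154*(115) + 115*(-154) = 0]
GCD = 1 with t = 75, so 115*(75) ≡ 1 (mod 154)
Inverse = 75 mod 154 = 75
Check: 115 * 75 = 8625 ≡ 1 (mod 154)

115^(-1) ≡ 75 (mod 154)


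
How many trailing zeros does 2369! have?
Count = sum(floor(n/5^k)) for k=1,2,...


floor(2369/5) = 473
floor(2369/25) = 94
floor(2369/125) = 18
floor(2369/625) = 3
Total = 588

588 trailing zeros


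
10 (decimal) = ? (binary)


10 (base 10) = 10 (decimal)
10 (decimal) = 1010 (base 2)


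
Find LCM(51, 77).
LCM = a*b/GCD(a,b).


GCD(51, 77) = 1
LCM = 51*77/1 = 3927/1 = 3927

LCM = 3927


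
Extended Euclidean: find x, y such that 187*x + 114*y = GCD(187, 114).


Tabular extended Euclidean (each row: r = 187*s + 114*t):
r=187, s=1, t=0
r=114, s=0, t=1
q=1: r=73, s=1, t=-1   [187*(1) + 114*(-1) = 73]
q=1: r=41, s=-1, t=2   [187*(-1) + 114*(2) = 41]
q=1: r=32, s=2, t=-3   [187*(2) + 114*(-3) = 32]
q=1: r=9, s=-3, t=5   [187*(-3) + 114*(5) = 9]
q=3: r=5, s=11, t=-18   [187*(11) + 114*(-18) = 5]
q=1: r=4, s=-14, t=23   [187*(-14) + 114*(23) = 4]
q=1: r=1, s=25, t=-41   [187*(25) + 114*(-41) = 1]
q=4: r=0, s=-114, t=187   [187*(-114) + 114*(187) = 0]
GCD = 1; from the row with r=1: x=25, y=-41
Check: 187*(25) + 114*(-41) = 4675 - 4674 = 1

GCD = 1, x = 25, y = -41


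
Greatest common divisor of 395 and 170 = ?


395 = 2 * 170 + 55
170 = 3 * 55 + 5
55 = 11 * 5 + 0
GCD = 5


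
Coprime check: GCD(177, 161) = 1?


Euclidean algorithm:
177 = 1 * 161 + 16
161 = 10 * 16 + 1
16 = 16 * 1 + 0
GCD(177, 161) = 1

Yes, coprime (GCD = 1)


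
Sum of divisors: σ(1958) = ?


Divisors of 1958: 1, 2, 11, 22, 89, 178, 979, 1958
Sum = 1 + 2 + 11 + 22 + 89 + 178 + 979 + 1958 = 3240

σ(1958) = 3240


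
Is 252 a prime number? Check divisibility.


252 / 2 = 126 (exact division)
252 is NOT prime.

No, 252 is not prime


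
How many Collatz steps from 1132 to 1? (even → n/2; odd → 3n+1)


1132 → 566 → 283 → 850 → 425 → 1276 → 638 → 319 → 958 → 479 → 1438 → 719 → 2158 → 1079 → 3238 → 1619 → 4858 → 2429 → 7288 → 3644 → 1822 → 911 → 2734 → 1367 → 4102 → 2051 → 6154 → 3077 → 9232 → 4616 → 2308 → 1154 → 577 → 1732 → 866 → 433 → 1300 → 650 → 325 → 976 → 488 → 244 → 122 → 61 → 184 → 92 → 46 → 23 → 70 → 35 → 106 → 53 → 160 → 80 → 40 → 20 → 10 → 5 → 16 → 8 → 4 → 2 → 1
Total steps = 62

62 steps


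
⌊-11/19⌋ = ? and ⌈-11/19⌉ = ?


-11/19 = -0.5789
floor = -1
ceil = 0

floor = -1, ceil = 0


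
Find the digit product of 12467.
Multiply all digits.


1 × 2 × 4 × 6 × 7 = 336


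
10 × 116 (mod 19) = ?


10 × 116 = 1160
1160 mod 19 = 1


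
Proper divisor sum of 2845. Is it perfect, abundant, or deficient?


Proper divisors: 1, 5, 569
Sum = 1 + 5 + 569 = 575
575 < 2845 → deficient

s(2845) = 575 (deficient)


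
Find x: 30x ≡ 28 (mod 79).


GCD(30, 79) = 1, unique solution
a^(-1) mod 79 = 29
x = 29 * 28 mod 79 = 22

x ≡ 22 (mod 79)


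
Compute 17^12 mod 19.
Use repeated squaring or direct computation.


17^1 mod 19 = 17
17^2 mod 19 = 4
17^3 mod 19 = 11
17^4 mod 19 = 16
17^5 mod 19 = 6
17^6 mod 19 = 7
17^7 mod 19 = 5
17^8 mod 19 = 9
17^9 mod 19 = 1
17^10 mod 19 = 17
17^11 mod 19 = 4
17^12 mod 19 = 11


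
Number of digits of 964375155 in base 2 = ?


964375155 in base 2 = 111001011110110011001001110011
Number of digits = 30

30 digits (base 2)


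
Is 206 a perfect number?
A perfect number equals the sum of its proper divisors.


Proper divisors of 206: 1, 2, 103
Sum = 1 + 2 + 103 = 106

No, 206 is not perfect (106 ≠ 206)


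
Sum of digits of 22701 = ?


2 + 2 + 7 + 0 + 1 = 12


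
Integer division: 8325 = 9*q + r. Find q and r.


8325 = 9 * 925 + 0
Check: 8325 + 0 = 8325

q = 925, r = 0


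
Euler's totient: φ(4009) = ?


4009 = 19 × 211
Prime factors: 19, 211
φ(4009) = 4009 × (1-1/19) × (1-1/211)
= 4009 × 18/19 × 210/211 = 3780

φ(4009) = 3780


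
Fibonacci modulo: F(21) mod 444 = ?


F(k) mod 444 for k=1..21:
1, 1, 2, 3, 5, 8, 13, 21, 34, 55, 89, 144, 233, 377, 166, 99, 265, 364, 185, 105, 290
F(21) mod 444 = 290


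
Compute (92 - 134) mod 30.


92 - 134 = -42
-42 mod 30 = 18


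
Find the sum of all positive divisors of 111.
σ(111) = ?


Divisors of 111: 1, 3, 37, 111
Sum = 1 + 3 + 37 + 111 = 152

σ(111) = 152


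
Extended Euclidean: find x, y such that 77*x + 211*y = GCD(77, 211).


Tabular extended Euclidean (each row: r = 77*s + 211*t):
r=77, s=1, t=0
r=211, s=0, t=1
q=0: r=77, s=1, t=0   [77*(1) + 211*(0) = 77]
q=2: r=57, s=-2, t=1   [77*(-2) + 211*(1) = 57]
q=1: r=20, s=3, t=-1   [77*(3) + 211*(-1) = 20]
q=2: r=17, s=-8, t=3   [77*(-8) + 211*(3) = 17]
q=1: r=3, s=11, t=-4   [77*(11) + 211*(-4) = 3]
q=5: r=2, s=-63, t=23   [77*(-63) + 211*(23) = 2]
q=1: r=1, s=74, t=-27   [77*(74) + 211*(-27) = 1]
q=2: r=0, s=-211, t=77   [77*(-211) + 211*(77) = 0]
GCD = 1; from the row with r=1: x=74, y=-27
Check: 77*(74) + 211*(-27) = 5698 - 5697 = 1

GCD = 1, x = 74, y = -27


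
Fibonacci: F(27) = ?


Sequence: 1, 1, 2, 3, 5, 8, 13, 21, 34, 55, 89, 144, 233, 377, 610, 987, 1597, 2584, 4181, 6765, 10946, 17711, 28657, 46368, 75025, 121393, 196418
F(27) = 196418


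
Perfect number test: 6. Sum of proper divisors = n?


Proper divisors of 6: 1, 2, 3
Sum = 1 + 2 + 3 = 6

Yes, 6 is perfect (6 = 6)


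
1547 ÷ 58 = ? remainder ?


1547 = 58 * 26 + 39
Check: 1508 + 39 = 1547

q = 26, r = 39


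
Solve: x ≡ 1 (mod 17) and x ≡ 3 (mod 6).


M = 17*6 = 102
M1 = M/17 = 6, M2 = M/6 = 17
M1^(-1) mod 17 = 3, M2^(-1) mod 6 = 5
x = 1*6*3 + 3*17*5 = 273
273 mod 102 = 69
Check: 69 mod 17 = 1 ✓, 69 mod 6 = 3 ✓

x ≡ 69 (mod 102)


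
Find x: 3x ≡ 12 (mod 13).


GCD(3, 13) = 1, unique solution
a^(-1) mod 13 = 9
x = 9 * 12 mod 13 = 4

x ≡ 4 (mod 13)
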